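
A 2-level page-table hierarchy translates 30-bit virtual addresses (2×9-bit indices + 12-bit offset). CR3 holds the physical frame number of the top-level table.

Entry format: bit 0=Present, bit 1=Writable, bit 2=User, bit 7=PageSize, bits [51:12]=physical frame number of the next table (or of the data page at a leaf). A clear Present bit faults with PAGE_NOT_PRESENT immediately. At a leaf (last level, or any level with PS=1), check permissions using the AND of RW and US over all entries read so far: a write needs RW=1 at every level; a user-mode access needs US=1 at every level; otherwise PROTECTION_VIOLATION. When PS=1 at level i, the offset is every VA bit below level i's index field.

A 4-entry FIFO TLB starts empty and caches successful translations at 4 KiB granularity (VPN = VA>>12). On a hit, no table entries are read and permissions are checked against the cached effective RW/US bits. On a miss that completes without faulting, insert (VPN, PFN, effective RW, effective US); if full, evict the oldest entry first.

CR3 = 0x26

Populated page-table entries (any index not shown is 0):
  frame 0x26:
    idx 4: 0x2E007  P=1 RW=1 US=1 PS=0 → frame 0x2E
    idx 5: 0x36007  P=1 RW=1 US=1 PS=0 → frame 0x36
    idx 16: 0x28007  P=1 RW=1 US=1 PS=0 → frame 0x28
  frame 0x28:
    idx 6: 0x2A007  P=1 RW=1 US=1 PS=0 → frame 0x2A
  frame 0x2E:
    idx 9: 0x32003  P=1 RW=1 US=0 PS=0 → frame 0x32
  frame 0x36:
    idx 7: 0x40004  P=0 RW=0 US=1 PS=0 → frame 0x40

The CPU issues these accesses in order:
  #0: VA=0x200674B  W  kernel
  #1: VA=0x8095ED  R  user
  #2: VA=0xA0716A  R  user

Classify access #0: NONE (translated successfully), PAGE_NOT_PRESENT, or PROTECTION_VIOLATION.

Per-access translation:
#0 VA=0x200674B (w,kernel):
  [0] read 0x26 idx=16: raw=0x28007 flags P=1 W=1 U=1 S=0
  [1] read 0x28 idx=6: raw=0x2A007 flags P=1 W=1 U=1 S=0
  ✓ 0x2A74B  — 2 lookups
#1 VA=0x8095ED (r,user):
  [0] read 0x26 idx=4: raw=0x2E007 flags P=1 W=1 U=1 S=0
  [1] read 0x2E idx=9: raw=0x32003 flags P=1 W=1 U=0 S=0
  ✗ PROTECTION_VIOLATION  [2 reads]
#2 VA=0xA0716A (r,user):
  [0] read 0x26 idx=5: raw=0x36007 flags P=1 W=1 U=1 S=0
  [1] read 0x36 idx=7: raw=0x40004 flags P=0 W=0 U=1 S=0
  ✗ PAGE_NOT_PRESENT  [2 reads]

Access #0 fault: NONE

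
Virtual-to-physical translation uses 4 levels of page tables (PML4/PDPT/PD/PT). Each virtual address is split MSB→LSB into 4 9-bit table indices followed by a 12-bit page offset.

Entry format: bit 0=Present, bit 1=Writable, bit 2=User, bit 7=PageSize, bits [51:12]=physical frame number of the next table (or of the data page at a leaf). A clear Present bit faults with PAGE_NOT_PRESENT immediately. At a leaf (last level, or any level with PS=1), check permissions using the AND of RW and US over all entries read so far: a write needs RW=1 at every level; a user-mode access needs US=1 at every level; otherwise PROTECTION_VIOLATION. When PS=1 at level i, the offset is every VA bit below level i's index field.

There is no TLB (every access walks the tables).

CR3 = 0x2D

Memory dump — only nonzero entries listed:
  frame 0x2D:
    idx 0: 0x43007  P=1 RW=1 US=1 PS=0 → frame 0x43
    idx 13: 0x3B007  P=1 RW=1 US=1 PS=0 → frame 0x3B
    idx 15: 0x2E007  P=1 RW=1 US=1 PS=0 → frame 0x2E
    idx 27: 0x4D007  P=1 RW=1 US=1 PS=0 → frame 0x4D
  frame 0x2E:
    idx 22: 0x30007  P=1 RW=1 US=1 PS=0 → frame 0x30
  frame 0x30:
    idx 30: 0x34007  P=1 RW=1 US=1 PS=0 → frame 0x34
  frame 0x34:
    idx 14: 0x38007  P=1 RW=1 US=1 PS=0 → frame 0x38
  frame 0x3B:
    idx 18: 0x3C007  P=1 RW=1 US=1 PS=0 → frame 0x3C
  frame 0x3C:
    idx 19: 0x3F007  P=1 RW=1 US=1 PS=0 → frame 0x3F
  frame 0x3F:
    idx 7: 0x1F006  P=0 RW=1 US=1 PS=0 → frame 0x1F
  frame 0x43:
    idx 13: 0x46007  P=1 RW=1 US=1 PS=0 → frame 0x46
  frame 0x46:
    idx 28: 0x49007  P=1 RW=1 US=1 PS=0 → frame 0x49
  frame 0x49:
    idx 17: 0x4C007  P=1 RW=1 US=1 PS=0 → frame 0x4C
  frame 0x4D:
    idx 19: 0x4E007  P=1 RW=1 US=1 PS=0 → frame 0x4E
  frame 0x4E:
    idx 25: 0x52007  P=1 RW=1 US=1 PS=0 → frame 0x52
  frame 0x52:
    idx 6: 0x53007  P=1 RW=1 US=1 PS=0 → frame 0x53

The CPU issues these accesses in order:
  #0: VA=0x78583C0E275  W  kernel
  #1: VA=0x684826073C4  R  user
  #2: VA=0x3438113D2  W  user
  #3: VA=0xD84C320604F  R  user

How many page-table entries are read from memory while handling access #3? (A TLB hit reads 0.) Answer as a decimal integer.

Walk each access:
#0 VA=0x78583C0E275 (w,kernel):
  L0: frame=0x2D idx=15 entry=0x2E007 [P=1 RW=1 US=1 PS=0]
  L1: frame=0x2E idx=22 entry=0x30007 [P=1 RW=1 US=1 PS=0]
  L2: frame=0x30 idx=30 entry=0x34007 [P=1 RW=1 US=1 PS=0]
  L3: frame=0x34 idx=14 entry=0x38007 [P=1 RW=1 US=1 PS=0]
  → PA=0x38275  (4 entries read)
#1 VA=0x684826073C4 (r,user):
  L0: frame=0x2D idx=13 entry=0x3B007 [P=1 RW=1 US=1 PS=0]
  L1: frame=0x3B idx=18 entry=0x3C007 [P=1 RW=1 US=1 PS=0]
  L2: frame=0x3C idx=19 entry=0x3F007 [P=1 RW=1 US=1 PS=0]
  L3: frame=0x3F idx=7 entry=0x1F006 [P=0 RW=1 US=1 PS=0]
  → PAGE_NOT_PRESENT  (4 entries read)
#2 VA=0x3438113D2 (w,user):
  L0: frame=0x2D idx=0 entry=0x43007 [P=1 RW=1 US=1 PS=0]
  L1: frame=0x43 idx=13 entry=0x46007 [P=1 RW=1 US=1 PS=0]
  L2: frame=0x46 idx=28 entry=0x49007 [P=1 RW=1 US=1 PS=0]
  L3: frame=0x49 idx=17 entry=0x4C007 [P=1 RW=1 US=1 PS=0]
  → PA=0x4C3D2  (4 entries read)
#3 VA=0xD84C320604F (r,user):
  L0: frame=0x2D idx=27 entry=0x4D007 [P=1 RW=1 US=1 PS=0]
  L1: frame=0x4D idx=19 entry=0x4E007 [P=1 RW=1 US=1 PS=0]
  L2: frame=0x4E idx=25 entry=0x52007 [P=1 RW=1 US=1 PS=0]
  L3: frame=0x52 idx=6 entry=0x53007 [P=1 RW=1 US=1 PS=0]
  → PA=0x5304F  (4 entries read)

Entries read for #3: 4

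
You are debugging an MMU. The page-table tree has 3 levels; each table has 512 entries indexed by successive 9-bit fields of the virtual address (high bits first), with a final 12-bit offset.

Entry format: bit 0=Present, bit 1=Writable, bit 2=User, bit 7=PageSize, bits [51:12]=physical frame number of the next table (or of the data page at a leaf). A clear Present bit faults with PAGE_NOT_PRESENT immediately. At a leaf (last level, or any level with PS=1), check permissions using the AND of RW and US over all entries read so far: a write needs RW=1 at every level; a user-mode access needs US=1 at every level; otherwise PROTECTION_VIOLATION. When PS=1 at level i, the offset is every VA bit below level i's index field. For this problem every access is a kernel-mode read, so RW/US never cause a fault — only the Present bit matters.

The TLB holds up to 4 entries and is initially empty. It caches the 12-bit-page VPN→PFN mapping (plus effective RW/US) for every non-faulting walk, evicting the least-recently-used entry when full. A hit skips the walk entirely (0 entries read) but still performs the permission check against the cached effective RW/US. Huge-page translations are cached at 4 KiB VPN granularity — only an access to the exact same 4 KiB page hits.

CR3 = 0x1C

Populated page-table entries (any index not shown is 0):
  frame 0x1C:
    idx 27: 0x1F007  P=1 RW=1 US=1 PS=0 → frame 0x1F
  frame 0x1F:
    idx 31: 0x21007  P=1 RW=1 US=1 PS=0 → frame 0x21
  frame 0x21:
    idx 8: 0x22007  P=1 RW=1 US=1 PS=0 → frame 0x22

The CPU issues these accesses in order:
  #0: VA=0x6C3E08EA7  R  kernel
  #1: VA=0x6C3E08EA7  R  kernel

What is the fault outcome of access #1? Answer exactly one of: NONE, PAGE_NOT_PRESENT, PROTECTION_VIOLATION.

Walk each access:
#0 VA=0x6C3E08EA7 (r,kernel):
  lvl0: tbl 0x1C, slot 27 ⇒ 0x1F007 (P1/RW1/US1/PS0)
  lvl1: tbl 0x1F, slot 31 ⇒ 0x21007 (P1/RW1/US1/PS0)
  lvl2: tbl 0x21, slot 8 ⇒ 0x22007 (P1/RW1/US1/PS0)
  ✓ 0x22EA7  — 3 lookups
#1 VA=0x6C3E08EA7 (r,kernel):
  TLB hit vpn=0x6C3E08 → PA=0x22EA7

Access #1 fault: NONE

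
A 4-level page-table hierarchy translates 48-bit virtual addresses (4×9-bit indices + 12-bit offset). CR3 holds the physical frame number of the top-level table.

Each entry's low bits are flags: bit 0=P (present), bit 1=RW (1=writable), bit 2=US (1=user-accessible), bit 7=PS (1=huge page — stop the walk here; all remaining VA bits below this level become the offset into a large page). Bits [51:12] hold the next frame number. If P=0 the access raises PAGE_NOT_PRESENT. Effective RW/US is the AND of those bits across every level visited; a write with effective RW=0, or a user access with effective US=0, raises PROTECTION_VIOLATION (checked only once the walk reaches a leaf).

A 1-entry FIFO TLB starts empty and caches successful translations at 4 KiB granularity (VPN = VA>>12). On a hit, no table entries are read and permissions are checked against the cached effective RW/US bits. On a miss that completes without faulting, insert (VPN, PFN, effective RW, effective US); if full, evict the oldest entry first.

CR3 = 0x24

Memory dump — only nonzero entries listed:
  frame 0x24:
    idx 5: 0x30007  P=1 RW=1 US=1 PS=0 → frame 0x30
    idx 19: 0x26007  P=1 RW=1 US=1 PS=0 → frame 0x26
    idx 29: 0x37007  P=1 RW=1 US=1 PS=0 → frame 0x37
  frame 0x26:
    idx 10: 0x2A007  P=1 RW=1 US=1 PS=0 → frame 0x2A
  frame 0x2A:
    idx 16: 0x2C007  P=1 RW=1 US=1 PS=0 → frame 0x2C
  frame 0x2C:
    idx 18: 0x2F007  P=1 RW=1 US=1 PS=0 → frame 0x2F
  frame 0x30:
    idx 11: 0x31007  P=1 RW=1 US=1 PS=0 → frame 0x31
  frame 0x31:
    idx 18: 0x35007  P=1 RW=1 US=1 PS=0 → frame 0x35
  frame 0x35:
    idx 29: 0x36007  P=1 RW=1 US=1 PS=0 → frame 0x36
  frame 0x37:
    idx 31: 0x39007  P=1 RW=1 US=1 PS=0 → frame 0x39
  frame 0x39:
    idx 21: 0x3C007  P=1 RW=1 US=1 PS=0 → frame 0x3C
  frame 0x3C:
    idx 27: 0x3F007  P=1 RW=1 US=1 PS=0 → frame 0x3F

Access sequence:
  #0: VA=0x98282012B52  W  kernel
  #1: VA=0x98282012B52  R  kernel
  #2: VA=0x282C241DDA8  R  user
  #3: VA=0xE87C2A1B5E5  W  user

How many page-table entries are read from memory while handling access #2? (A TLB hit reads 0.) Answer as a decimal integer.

Per-access translation:
#0 VA=0x98282012B52 (w,kernel):
  [0] read 0x24 idx=19: raw=0x26007 flags P=1 W=1 U=1 S=0
  [1] read 0x26 idx=10: raw=0x2A007 flags P=1 W=1 U=1 S=0
  [2] read 0x2A idx=16: raw=0x2C007 flags P=1 W=1 U=1 S=0
  [3] read 0x2C idx=18: raw=0x2F007 flags P=1 W=1 U=1 S=0
  → PA=0x2FB52  (4 entries read)
#1 VA=0x98282012B52 (r,kernel):
  TLB hit vpn=0x98282012 → PA=0x2FB52
#2 VA=0x282C241DDA8 (r,user):
  [0] read 0x24 idx=5: raw=0x30007 flags P=1 W=1 U=1 S=0
  [1] read 0x30 idx=11: raw=0x31007 flags P=1 W=1 U=1 S=0
  [2] read 0x31 idx=18: raw=0x35007 flags P=1 W=1 U=1 S=0
  [3] read 0x35 idx=29: raw=0x36007 flags P=1 W=1 U=1 S=0
  → PA=0x36DA8  (4 entries read)
#3 VA=0xE87C2A1B5E5 (w,user):
  [0] read 0x24 idx=29: raw=0x37007 flags P=1 W=1 U=1 S=0
  [1] read 0x37 idx=31: raw=0x39007 flags P=1 W=1 U=1 S=0
  [2] read 0x39 idx=21: raw=0x3C007 flags P=1 W=1 U=1 S=0
  [3] read 0x3C idx=27: raw=0x3F007 flags P=1 W=1 U=1 S=0
  → PA=0x3F5E5  (4 entries read)

Entries read for #2: 4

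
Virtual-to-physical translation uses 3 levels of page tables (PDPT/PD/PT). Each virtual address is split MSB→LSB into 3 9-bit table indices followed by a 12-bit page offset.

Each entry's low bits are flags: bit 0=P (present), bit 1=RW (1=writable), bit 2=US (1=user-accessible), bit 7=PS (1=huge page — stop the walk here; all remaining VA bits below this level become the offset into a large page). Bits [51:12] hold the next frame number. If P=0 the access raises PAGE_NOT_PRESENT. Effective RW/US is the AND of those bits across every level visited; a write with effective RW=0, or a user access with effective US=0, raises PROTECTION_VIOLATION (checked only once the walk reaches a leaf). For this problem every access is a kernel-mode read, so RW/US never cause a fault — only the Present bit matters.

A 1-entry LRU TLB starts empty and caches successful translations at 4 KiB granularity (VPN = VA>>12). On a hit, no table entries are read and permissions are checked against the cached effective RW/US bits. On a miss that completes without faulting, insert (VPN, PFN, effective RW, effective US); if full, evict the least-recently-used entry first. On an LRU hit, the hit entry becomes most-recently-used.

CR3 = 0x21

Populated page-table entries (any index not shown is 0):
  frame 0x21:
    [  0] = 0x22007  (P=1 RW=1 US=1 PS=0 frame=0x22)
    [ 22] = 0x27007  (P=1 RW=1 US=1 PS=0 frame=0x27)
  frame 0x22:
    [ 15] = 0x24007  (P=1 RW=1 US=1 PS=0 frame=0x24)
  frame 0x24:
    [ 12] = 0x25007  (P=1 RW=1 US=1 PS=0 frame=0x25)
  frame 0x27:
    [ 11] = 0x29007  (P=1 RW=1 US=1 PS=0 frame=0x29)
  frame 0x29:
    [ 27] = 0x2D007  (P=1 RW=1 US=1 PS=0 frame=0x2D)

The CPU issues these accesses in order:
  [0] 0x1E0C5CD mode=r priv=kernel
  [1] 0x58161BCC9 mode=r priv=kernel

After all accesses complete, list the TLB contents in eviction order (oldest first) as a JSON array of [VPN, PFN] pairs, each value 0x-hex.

Trace:
#0 VA=0x1E0C5CD (r,kernel):
  L0 @0x21[0] → 0x22007  P=1,RW=1,US=1,PS=0
  L1 @0x22[15] → 0x24007  P=1,RW=1,US=1,PS=0
  L2 @0x24[12] → 0x25007  P=1,RW=1,US=1,PS=0
  ⇒ phys 0x255CD  [3 reads]
#1 VA=0x58161BCC9 (r,kernel):
  L0 @0x21[22] → 0x27007  P=1,RW=1,US=1,PS=0
  L1 @0x27[11] → 0x29007  P=1,RW=1,US=1,PS=0
  L2 @0x29[27] → 0x2D007  P=1,RW=1,US=1,PS=0
  ⇒ phys 0x2DCC9  [3 reads]

TLB: [["0x58161B", "0x2D"]]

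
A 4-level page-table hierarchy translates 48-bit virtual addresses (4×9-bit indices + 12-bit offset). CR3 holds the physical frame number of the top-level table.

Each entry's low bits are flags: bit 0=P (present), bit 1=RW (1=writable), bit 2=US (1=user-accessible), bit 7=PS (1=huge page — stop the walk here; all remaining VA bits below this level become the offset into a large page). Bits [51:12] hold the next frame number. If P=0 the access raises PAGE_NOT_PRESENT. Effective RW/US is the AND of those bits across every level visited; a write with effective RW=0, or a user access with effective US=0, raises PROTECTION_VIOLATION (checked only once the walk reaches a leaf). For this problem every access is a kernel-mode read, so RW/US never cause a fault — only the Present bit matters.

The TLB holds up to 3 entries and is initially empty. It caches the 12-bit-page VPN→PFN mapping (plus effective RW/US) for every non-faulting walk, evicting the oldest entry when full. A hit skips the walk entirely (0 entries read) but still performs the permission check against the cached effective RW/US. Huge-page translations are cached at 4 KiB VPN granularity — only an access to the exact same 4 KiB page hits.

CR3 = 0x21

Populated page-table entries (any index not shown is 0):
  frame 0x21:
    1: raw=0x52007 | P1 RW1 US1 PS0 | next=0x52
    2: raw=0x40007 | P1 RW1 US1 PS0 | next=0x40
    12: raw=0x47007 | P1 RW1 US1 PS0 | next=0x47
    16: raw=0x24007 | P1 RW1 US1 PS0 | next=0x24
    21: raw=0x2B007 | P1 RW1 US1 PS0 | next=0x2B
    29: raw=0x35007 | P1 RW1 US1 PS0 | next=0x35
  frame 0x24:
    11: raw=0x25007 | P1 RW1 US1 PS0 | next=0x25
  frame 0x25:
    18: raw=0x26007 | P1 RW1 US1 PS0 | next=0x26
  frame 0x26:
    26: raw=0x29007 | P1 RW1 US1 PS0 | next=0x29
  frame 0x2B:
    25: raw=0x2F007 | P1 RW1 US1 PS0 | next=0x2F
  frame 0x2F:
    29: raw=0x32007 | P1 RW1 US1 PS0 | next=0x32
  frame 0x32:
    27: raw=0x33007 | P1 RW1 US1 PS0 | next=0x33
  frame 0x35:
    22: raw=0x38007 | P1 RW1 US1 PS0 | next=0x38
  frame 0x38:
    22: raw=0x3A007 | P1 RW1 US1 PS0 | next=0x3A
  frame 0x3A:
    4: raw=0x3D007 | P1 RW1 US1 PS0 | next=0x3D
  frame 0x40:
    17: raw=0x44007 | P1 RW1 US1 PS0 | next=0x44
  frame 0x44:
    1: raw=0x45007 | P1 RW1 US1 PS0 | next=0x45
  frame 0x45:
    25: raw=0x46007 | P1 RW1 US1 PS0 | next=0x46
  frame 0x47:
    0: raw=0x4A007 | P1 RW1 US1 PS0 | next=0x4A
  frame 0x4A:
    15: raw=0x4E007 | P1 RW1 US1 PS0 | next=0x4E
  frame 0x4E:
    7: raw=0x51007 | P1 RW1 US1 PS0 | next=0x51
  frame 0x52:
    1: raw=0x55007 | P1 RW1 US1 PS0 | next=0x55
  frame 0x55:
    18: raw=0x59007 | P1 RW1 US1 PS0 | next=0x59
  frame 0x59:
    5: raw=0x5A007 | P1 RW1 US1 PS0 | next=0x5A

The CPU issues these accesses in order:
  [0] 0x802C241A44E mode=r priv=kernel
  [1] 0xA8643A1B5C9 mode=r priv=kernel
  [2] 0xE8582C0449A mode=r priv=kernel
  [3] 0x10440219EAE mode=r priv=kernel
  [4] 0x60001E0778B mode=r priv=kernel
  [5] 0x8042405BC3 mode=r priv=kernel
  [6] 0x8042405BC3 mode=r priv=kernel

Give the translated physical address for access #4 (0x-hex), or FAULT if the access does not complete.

Walk each access:
#0 VA=0x802C241A44E (r,kernel):
  lvl0: tbl 0x21, slot 16 ⇒ 0x24007 (P1/RW1/US1/PS0)
  lvl1: tbl 0x24, slot 11 ⇒ 0x25007 (P1/RW1/US1/PS0)
  lvl2: tbl 0x25, slot 18 ⇒ 0x26007 (P1/RW1/US1/PS0)
  lvl3: tbl 0x26, slot 26 ⇒ 0x29007 (P1/RW1/US1/PS0)
  ✓ 0x2944E  — 4 lookups
#1 VA=0xA8643A1B5C9 (r,kernel):
  lvl0: tbl 0x21, slot 21 ⇒ 0x2B007 (P1/RW1/US1/PS0)
  lvl1: tbl 0x2B, slot 25 ⇒ 0x2F007 (P1/RW1/US1/PS0)
  lvl2: tbl 0x2F, slot 29 ⇒ 0x32007 (P1/RW1/US1/PS0)
  lvl3: tbl 0x32, slot 27 ⇒ 0x33007 (P1/RW1/US1/PS0)
  ✓ 0x335C9  — 4 lookups
#2 VA=0xE8582C0449A (r,kernel):
  lvl0: tbl 0x21, slot 29 ⇒ 0x35007 (P1/RW1/US1/PS0)
  lvl1: tbl 0x35, slot 22 ⇒ 0x38007 (P1/RW1/US1/PS0)
  lvl2: tbl 0x38, slot 22 ⇒ 0x3A007 (P1/RW1/US1/PS0)
  lvl3: tbl 0x3A, slot 4 ⇒ 0x3D007 (P1/RW1/US1/PS0)
  ✓ 0x3D49A  — 4 lookups
#3 VA=0x10440219EAE (r,kernel):
  lvl0: tbl 0x21, slot 2 ⇒ 0x40007 (P1/RW1/US1/PS0)
  lvl1: tbl 0x40, slot 17 ⇒ 0x44007 (P1/RW1/US1/PS0)
  lvl2: tbl 0x44, slot 1 ⇒ 0x45007 (P1/RW1/US1/PS0)
  lvl3: tbl 0x45, slot 25 ⇒ 0x46007 (P1/RW1/US1/PS0)
  ✓ 0x46EAE  — 4 lookups
#4 VA=0x60001E0778B (r,kernel):
  lvl0: tbl 0x21, slot 12 ⇒ 0x47007 (P1/RW1/US1/PS0)
  lvl1: tbl 0x47, slot 0 ⇒ 0x4A007 (P1/RW1/US1/PS0)
  lvl2: tbl 0x4A, slot 15 ⇒ 0x4E007 (P1/RW1/US1/PS0)
  lvl3: tbl 0x4E, slot 7 ⇒ 0x51007 (P1/RW1/US1/PS0)
  ✓ 0x5178B  — 4 lookups
#5 VA=0x8042405BC3 (r,kernel):
  lvl0: tbl 0x21, slot 1 ⇒ 0x52007 (P1/RW1/US1/PS0)
  lvl1: tbl 0x52, slot 1 ⇒ 0x55007 (P1/RW1/US1/PS0)
  lvl2: tbl 0x55, slot 18 ⇒ 0x59007 (P1/RW1/US1/PS0)
  lvl3: tbl 0x59, slot 5 ⇒ 0x5A007 (P1/RW1/US1/PS0)
  ✓ 0x5ABC3  — 4 lookups
#6 VA=0x8042405BC3 (r,kernel):
  TLB hit vpn=0x8042405 → PA=0x5ABC3

Access #4 PA: 0x5178B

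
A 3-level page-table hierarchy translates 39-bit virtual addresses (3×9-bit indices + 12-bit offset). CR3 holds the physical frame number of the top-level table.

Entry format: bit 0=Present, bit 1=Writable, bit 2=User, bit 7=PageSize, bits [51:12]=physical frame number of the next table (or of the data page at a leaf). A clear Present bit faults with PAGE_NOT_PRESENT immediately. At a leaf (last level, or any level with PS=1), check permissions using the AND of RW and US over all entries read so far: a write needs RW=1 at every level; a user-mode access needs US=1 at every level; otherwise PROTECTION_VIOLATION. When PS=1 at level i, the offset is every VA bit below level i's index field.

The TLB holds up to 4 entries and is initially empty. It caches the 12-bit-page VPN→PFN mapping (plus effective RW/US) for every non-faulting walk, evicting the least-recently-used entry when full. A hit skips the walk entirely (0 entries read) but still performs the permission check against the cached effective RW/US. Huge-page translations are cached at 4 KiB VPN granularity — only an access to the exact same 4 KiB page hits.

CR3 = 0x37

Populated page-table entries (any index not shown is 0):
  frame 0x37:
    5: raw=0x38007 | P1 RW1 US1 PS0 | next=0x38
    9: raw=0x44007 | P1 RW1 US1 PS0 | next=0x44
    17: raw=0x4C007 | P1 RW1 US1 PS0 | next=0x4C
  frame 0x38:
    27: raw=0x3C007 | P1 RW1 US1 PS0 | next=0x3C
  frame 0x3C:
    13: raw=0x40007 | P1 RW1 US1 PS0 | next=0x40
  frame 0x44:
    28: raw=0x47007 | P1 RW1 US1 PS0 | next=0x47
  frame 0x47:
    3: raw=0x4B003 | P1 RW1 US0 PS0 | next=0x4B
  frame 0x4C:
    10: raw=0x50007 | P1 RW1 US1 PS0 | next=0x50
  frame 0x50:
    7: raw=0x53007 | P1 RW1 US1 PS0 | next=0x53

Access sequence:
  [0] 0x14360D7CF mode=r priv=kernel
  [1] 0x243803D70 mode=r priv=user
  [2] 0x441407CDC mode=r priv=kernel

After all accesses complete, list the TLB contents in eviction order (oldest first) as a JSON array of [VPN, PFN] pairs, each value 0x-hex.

Walk each access:
#0 VA=0x14360D7CF (r,kernel):
  L0: frame=0x37 idx=5 entry=0x38007 [P=1 RW=1 US=1 PS=0]
  L1: frame=0x38 idx=27 entry=0x3C007 [P=1 RW=1 US=1 PS=0]
  L2: frame=0x3C idx=13 entry=0x40007 [P=1 RW=1 US=1 PS=0]
  ✓ 0x407CF  — 3 lookups
#1 VA=0x243803D70 (r,user):
  L0: frame=0x37 idx=9 entry=0x44007 [P=1 RW=1 US=1 PS=0]
  L1: frame=0x44 idx=28 entry=0x47007 [P=1 RW=1 US=1 PS=0]
  L2: frame=0x47 idx=3 entry=0x4B003 [P=1 RW=1 US=0 PS=0]
  → PROTECTION_VIOLATION  (3 entries read)
#2 VA=0x441407CDC (r,kernel):
  L0: frame=0x37 idx=17 entry=0x4C007 [P=1 RW=1 US=1 PS=0]
  L1: frame=0x4C idx=10 entry=0x50007 [P=1 RW=1 US=1 PS=0]
  L2: frame=0x50 idx=7 entry=0x53007 [P=1 RW=1 US=1 PS=0]
  ✓ 0x53CDC  — 3 lookups

TLB: [["0x14360D", "0x40"], ["0x441407", "0x53"]]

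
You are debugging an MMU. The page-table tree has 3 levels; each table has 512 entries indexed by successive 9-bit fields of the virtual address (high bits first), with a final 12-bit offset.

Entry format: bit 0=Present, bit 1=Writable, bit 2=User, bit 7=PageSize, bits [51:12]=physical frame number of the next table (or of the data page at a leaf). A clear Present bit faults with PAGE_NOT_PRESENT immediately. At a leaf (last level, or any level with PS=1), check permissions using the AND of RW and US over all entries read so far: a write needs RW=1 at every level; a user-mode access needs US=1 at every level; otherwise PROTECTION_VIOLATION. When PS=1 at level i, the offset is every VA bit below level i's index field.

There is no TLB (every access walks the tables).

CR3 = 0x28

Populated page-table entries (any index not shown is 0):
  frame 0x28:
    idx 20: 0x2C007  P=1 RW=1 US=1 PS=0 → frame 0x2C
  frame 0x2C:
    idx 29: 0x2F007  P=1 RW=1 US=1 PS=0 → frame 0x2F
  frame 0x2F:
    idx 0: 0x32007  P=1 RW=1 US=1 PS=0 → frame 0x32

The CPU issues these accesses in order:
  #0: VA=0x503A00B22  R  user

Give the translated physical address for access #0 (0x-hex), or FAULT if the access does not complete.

Per-access translation:
#0 VA=0x503A00B22 (r,user):
  lvl0: tbl 0x28, slot 20 ⇒ 0x2C007 (P1/RW1/US1/PS0)
  lvl1: tbl 0x2C, slot 29 ⇒ 0x2F007 (P1/RW1/US1/PS0)
  lvl2: tbl 0x2F, slot 0 ⇒ 0x32007 (P1/RW1/US1/PS0)
  → PA=0x32B22  (3 entries read)

Access #0 PA: 0x32B22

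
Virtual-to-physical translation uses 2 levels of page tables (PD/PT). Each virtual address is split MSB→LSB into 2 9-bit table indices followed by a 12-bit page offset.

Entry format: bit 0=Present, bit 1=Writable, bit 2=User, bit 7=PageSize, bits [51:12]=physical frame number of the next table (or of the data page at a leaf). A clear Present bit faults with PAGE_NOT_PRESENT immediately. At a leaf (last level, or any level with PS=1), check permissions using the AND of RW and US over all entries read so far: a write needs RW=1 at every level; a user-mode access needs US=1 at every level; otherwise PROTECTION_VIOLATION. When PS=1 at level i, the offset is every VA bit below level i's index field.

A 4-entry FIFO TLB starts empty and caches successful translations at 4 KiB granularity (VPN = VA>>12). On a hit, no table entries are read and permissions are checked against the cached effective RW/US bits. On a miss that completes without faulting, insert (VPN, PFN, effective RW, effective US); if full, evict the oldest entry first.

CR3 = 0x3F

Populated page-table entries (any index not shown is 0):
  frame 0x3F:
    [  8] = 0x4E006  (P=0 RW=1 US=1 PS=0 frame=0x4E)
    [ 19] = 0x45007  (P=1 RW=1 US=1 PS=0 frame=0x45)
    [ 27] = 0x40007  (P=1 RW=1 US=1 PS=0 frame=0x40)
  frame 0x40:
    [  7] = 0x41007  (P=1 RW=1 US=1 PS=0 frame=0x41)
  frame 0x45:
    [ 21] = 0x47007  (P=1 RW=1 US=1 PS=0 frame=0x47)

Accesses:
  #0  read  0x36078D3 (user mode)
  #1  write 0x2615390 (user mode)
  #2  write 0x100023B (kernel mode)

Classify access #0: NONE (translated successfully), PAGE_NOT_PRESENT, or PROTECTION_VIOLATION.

Per-access translation:
#0 VA=0x36078D3 (r,user):
  L0: frame=0x3F idx=27 entry=0x40007 [P=1 RW=1 US=1 PS=0]
  L1: frame=0x40 idx=7 entry=0x41007 [P=1 RW=1 US=1 PS=0]
  ✓ 0x418D3  — 2 lookups
#1 VA=0x2615390 (w,user):
  L0: frame=0x3F idx=19 entry=0x45007 [P=1 RW=1 US=1 PS=0]
  L1: frame=0x45 idx=21 entry=0x47007 [P=1 RW=1 US=1 PS=0]
  ✓ 0x47390  — 2 lookups
#2 VA=0x100023B (w,kernel):
  L0: frame=0x3F idx=8 entry=0x4E006 [P=0 RW=1 US=1 PS=0]
  ⇒ fault: PAGE_NOT_PRESENT  — 1 lookups

Access #0 fault: NONE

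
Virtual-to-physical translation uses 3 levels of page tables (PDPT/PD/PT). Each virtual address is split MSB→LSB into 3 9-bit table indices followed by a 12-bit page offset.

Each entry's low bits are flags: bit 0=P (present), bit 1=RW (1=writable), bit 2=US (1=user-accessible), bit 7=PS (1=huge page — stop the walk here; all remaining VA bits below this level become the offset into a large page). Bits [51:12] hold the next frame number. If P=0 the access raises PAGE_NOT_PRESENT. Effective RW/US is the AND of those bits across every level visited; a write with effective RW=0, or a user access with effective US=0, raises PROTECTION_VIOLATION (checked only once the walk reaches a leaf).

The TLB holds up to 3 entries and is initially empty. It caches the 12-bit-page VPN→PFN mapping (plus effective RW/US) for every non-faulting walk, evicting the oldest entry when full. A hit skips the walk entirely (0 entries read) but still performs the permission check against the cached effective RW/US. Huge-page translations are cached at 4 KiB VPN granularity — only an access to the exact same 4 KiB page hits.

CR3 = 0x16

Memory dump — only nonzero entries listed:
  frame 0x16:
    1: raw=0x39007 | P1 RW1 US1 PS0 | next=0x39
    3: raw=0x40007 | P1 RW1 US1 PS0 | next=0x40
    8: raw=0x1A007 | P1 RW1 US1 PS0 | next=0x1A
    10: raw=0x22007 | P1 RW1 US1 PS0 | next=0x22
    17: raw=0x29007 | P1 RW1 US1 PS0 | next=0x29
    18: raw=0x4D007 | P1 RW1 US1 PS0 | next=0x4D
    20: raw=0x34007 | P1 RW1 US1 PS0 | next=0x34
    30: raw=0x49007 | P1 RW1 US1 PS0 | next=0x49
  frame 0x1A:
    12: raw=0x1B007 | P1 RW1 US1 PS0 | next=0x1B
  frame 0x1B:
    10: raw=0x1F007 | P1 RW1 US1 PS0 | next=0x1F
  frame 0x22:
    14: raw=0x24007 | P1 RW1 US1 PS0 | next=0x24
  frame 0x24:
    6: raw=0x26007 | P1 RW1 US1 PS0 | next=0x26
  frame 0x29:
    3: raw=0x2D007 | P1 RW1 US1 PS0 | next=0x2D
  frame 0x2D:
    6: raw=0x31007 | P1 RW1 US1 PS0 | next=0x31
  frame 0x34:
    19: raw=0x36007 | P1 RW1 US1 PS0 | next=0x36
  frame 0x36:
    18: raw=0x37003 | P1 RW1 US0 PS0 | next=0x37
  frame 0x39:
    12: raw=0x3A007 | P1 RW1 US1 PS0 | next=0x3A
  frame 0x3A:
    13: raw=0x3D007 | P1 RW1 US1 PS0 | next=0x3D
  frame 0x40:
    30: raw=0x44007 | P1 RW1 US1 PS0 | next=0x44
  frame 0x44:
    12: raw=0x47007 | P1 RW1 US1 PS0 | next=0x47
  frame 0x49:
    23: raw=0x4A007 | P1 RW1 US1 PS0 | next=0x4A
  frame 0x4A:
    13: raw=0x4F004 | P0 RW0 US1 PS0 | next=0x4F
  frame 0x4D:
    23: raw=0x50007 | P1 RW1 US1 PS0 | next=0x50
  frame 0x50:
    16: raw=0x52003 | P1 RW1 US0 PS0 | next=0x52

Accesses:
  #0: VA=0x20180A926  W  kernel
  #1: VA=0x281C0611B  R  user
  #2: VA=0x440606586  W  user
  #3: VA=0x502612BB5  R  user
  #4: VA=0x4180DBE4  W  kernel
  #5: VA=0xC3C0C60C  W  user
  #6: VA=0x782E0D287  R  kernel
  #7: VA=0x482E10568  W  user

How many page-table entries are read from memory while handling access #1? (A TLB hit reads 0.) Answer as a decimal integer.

Walk each access:
#0 VA=0x20180A926 (w,kernel):
  [0] read 0x16 idx=8: raw=0x1A007 flags P=1 W=1 U=1 S=0
  [1] read 0x1A idx=12: raw=0x1B007 flags P=1 W=1 U=1 S=0
  [2] read 0x1B idx=10: raw=0x1F007 flags P=1 W=1 U=1 S=0
  ⇒ phys 0x1F926  [3 reads]
#1 VA=0x281C0611B (r,user):
  [0] read 0x16 idx=10: raw=0x22007 flags P=1 W=1 U=1 S=0
  [1] read 0x22 idx=14: raw=0x24007 flags P=1 W=1 U=1 S=0
  [2] read 0x24 idx=6: raw=0x26007 flags P=1 W=1 U=1 S=0
  ⇒ phys 0x2611B  [3 reads]
#2 VA=0x440606586 (w,user):
  [0] read 0x16 idx=17: raw=0x29007 flags P=1 W=1 U=1 S=0
  [1] read 0x29 idx=3: raw=0x2D007 flags P=1 W=1 U=1 S=0
  [2] read 0x2D idx=6: raw=0x31007 flags P=1 W=1 U=1 S=0
  ⇒ phys 0x31586  [3 reads]
#3 VA=0x502612BB5 (r,user):
  [0] read 0x16 idx=20: raw=0x34007 flags P=1 W=1 U=1 S=0
  [1] read 0x34 idx=19: raw=0x36007 flags P=1 W=1 U=1 S=0
  [2] read 0x36 idx=18: raw=0x37003 flags P=1 W=1 U=0 S=0
  ⇒ fault: PROTECTION_VIOLATION  — 3 lookups
#4 VA=0x4180DBE4 (w,kernel):
  [0] read 0x16 idx=1: raw=0x39007 flags P=1 W=1 U=1 S=0
  [1] read 0x39 idx=12: raw=0x3A007 flags P=1 W=1 U=1 S=0
  [2] read 0x3A idx=13: raw=0x3D007 flags P=1 W=1 U=1 S=0
  ⇒ phys 0x3DBE4  [3 reads]
#5 VA=0xC3C0C60C (w,user):
  [0] read 0x16 idx=3: raw=0x40007 flags P=1 W=1 U=1 S=0
  [1] read 0x40 idx=30: raw=0x44007 flags P=1 W=1 U=1 S=0
  [2] read 0x44 idx=12: raw=0x47007 flags P=1 W=1 U=1 S=0
  ⇒ phys 0x4760C  [3 reads]
#6 VA=0x782E0D287 (r,kernel):
  [0] read 0x16 idx=30: raw=0x49007 flags P=1 W=1 U=1 S=0
  [1] read 0x49 idx=23: raw=0x4A007 flags P=1 W=1 U=1 S=0
  [2] read 0x4A idx=13: raw=0x4F004 flags P=0 W=0 U=1 S=0
  ⇒ fault: PAGE_NOT_PRESENT  — 3 lookups
#7 VA=0x482E10568 (w,user):
  [0] read 0x16 idx=18: raw=0x4D007 flags P=1 W=1 U=1 S=0
  [1] read 0x4D idx=23: raw=0x50007 flags P=1 W=1 U=1 S=0
  [2] read 0x50 idx=16: raw=0x52003 flags P=1 W=1 U=0 S=0
  ⇒ fault: PROTECTION_VIOLATION  — 3 lookups

Entries read for #1: 3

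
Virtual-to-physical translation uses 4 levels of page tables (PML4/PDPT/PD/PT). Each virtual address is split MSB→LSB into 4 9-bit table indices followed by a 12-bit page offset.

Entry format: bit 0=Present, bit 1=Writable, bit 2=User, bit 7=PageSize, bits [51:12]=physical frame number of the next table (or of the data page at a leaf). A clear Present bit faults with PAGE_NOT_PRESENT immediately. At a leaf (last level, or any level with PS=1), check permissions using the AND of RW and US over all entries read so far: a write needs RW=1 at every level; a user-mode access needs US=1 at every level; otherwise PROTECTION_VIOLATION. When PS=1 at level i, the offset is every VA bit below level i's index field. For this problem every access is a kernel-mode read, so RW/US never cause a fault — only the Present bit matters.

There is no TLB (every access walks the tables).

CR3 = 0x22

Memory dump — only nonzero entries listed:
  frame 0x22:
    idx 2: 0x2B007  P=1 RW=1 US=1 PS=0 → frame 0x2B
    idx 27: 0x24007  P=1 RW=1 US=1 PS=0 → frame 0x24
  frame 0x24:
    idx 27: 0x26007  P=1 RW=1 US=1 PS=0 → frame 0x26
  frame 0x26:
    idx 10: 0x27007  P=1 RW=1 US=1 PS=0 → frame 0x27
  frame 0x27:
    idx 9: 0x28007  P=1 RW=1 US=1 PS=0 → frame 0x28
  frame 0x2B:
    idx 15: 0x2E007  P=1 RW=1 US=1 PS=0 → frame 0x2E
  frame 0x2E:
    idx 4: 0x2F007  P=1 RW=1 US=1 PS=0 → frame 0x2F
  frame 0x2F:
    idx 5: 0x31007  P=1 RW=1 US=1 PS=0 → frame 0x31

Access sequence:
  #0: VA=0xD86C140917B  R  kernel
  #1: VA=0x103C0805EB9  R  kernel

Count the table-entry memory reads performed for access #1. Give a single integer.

Trace:
#0 VA=0xD86C140917B (r,kernel):
  lvl0: tbl 0x22, slot 27 ⇒ 0x24007 (P1/RW1/US1/PS0)
  lvl1: tbl 0x24, slot 27 ⇒ 0x26007 (P1/RW1/US1/PS0)
  lvl2: tbl 0x26, slot 10 ⇒ 0x27007 (P1/RW1/US1/PS0)
  lvl3: tbl 0x27, slot 9 ⇒ 0x28007 (P1/RW1/US1/PS0)
  ✓ 0x2817B  — 4 lookups
#1 VA=0x103C0805EB9 (r,kernel):
  lvl0: tbl 0x22, slot 2 ⇒ 0x2B007 (P1/RW1/US1/PS0)
  lvl1: tbl 0x2B, slot 15 ⇒ 0x2E007 (P1/RW1/US1/PS0)
  lvl2: tbl 0x2E, slot 4 ⇒ 0x2F007 (P1/RW1/US1/PS0)
  lvl3: tbl 0x2F, slot 5 ⇒ 0x31007 (P1/RW1/US1/PS0)
  ✓ 0x31EB9  — 4 lookups

Entries read for #1: 4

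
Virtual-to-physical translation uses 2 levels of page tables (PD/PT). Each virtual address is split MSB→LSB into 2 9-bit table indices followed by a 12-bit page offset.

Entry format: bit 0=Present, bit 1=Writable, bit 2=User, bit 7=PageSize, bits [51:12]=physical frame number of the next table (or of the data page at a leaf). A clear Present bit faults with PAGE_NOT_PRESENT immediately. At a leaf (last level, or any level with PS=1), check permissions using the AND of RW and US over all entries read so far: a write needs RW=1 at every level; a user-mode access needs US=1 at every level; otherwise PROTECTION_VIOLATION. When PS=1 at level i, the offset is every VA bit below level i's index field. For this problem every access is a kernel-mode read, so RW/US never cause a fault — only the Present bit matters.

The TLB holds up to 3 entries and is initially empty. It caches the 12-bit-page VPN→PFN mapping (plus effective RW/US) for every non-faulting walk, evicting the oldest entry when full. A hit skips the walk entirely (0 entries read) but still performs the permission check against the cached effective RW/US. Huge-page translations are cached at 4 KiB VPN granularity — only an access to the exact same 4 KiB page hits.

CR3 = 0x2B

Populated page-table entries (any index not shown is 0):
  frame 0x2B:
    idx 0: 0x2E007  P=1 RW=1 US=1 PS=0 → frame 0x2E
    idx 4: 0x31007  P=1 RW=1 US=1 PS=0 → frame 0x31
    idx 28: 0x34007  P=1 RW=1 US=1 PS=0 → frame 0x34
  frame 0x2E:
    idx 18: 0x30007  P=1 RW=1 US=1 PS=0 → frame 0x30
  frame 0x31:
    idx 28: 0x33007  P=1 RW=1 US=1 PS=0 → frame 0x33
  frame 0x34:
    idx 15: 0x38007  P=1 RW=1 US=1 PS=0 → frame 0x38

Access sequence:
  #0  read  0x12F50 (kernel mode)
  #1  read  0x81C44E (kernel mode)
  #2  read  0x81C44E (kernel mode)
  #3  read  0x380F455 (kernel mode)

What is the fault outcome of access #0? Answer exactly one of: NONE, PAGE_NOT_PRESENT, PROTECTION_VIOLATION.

Per-access translation:
#0 VA=0x12F50 (r,kernel):
  L0: frame=0x2B idx=0 entry=0x2E007 [P=1 RW=1 US=1 PS=0]
  L1: frame=0x2E idx=18 entry=0x30007 [P=1 RW=1 US=1 PS=0]
  ✓ 0x30F50  — 2 lookups
#1 VA=0x81C44E (r,kernel):
  L0: frame=0x2B idx=4 entry=0x31007 [P=1 RW=1 US=1 PS=0]
  L1: frame=0x31 idx=28 entry=0x33007 [P=1 RW=1 US=1 PS=0]
  ✓ 0x3344E  — 2 lookups
#2 VA=0x81C44E (r,kernel):
  TLB hit vpn=0x81C → PA=0x3344E
#3 VA=0x380F455 (r,kernel):
  L0: frame=0x2B idx=28 entry=0x34007 [P=1 RW=1 US=1 PS=0]
  L1: frame=0x34 idx=15 entry=0x38007 [P=1 RW=1 US=1 PS=0]
  ✓ 0x38455  — 2 lookups

Access #0 fault: NONE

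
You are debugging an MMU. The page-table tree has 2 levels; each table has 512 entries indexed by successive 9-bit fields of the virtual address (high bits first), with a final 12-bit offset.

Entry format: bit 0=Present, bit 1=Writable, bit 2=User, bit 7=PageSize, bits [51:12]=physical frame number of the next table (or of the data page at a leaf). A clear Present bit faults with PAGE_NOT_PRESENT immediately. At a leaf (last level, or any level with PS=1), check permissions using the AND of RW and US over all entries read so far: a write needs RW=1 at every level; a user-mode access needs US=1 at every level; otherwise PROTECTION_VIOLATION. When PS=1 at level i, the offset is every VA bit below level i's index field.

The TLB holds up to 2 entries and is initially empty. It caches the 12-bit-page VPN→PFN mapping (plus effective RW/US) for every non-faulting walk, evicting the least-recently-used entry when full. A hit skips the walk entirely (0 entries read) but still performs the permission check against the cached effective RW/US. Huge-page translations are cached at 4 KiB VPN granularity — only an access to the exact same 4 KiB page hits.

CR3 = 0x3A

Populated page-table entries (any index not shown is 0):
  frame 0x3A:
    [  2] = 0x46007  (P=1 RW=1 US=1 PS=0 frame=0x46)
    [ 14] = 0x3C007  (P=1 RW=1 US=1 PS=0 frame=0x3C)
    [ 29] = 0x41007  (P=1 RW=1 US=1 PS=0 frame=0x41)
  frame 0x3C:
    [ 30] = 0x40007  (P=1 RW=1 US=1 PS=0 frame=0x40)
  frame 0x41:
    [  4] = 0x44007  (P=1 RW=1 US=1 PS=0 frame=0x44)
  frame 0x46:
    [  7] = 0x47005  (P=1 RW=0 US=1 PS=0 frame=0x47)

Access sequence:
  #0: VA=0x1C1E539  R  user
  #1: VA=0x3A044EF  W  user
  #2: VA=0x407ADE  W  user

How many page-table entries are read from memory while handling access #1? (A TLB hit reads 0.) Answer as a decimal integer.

Trace:
#0 VA=0x1C1E539 (r,user):
  lvl0: tbl 0x3A, slot 14 ⇒ 0x3C007 (P1/RW1/US1/PS0)
  lvl1: tbl 0x3C, slot 30 ⇒ 0x40007 (P1/RW1/US1/PS0)
  ⇒ phys 0x40539  [2 reads]
#1 VA=0x3A044EF (w,user):
  lvl0: tbl 0x3A, slot 29 ⇒ 0x41007 (P1/RW1/US1/PS0)
  lvl1: tbl 0x41, slot 4 ⇒ 0x44007 (P1/RW1/US1/PS0)
  ⇒ phys 0x444EF  [2 reads]
#2 VA=0x407ADE (w,user):
  lvl0: tbl 0x3A, slot 2 ⇒ 0x46007 (P1/RW1/US1/PS0)
  lvl1: tbl 0x46, slot 7 ⇒ 0x47005 (P1/RW0/US1/PS0)
  ⇒ fault: PROTECTION_VIOLATION  — 2 lookups

Entries read for #1: 2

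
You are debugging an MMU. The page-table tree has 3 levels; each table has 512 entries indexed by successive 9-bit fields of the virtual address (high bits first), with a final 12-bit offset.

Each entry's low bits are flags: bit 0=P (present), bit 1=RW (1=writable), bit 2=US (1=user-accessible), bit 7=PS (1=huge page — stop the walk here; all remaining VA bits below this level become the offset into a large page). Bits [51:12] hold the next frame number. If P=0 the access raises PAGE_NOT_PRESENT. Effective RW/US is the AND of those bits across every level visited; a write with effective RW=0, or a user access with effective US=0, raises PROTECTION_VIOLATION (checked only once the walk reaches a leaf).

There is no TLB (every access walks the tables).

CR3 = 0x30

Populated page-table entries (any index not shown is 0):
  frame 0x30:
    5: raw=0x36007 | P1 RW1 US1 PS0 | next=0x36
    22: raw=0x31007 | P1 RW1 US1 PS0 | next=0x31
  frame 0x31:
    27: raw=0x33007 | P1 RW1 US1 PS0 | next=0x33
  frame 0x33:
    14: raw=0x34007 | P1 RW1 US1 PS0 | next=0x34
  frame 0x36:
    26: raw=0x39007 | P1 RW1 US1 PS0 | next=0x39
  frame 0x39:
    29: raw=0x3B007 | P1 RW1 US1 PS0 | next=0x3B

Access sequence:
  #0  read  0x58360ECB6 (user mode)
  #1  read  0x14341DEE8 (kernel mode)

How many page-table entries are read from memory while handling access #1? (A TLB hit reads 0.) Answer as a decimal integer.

Trace:
#0 VA=0x58360ECB6 (r,user):
  lvl0: tbl 0x30, slot 22 ⇒ 0x31007 (P1/RW1/US1/PS0)
  lvl1: tbl 0x31, slot 27 ⇒ 0x33007 (P1/RW1/US1/PS0)
  lvl2: tbl 0x33, slot 14 ⇒ 0x34007 (P1/RW1/US1/PS0)
  → PA=0x34CB6  (3 entries read)
#1 VA=0x14341DEE8 (r,kernel):
  lvl0: tbl 0x30, slot 5 ⇒ 0x36007 (P1/RW1/US1/PS0)
  lvl1: tbl 0x36, slot 26 ⇒ 0x39007 (P1/RW1/US1/PS0)
  lvl2: tbl 0x39, slot 29 ⇒ 0x3B007 (P1/RW1/US1/PS0)
  → PA=0x3BEE8  (3 entries read)

Entries read for #1: 3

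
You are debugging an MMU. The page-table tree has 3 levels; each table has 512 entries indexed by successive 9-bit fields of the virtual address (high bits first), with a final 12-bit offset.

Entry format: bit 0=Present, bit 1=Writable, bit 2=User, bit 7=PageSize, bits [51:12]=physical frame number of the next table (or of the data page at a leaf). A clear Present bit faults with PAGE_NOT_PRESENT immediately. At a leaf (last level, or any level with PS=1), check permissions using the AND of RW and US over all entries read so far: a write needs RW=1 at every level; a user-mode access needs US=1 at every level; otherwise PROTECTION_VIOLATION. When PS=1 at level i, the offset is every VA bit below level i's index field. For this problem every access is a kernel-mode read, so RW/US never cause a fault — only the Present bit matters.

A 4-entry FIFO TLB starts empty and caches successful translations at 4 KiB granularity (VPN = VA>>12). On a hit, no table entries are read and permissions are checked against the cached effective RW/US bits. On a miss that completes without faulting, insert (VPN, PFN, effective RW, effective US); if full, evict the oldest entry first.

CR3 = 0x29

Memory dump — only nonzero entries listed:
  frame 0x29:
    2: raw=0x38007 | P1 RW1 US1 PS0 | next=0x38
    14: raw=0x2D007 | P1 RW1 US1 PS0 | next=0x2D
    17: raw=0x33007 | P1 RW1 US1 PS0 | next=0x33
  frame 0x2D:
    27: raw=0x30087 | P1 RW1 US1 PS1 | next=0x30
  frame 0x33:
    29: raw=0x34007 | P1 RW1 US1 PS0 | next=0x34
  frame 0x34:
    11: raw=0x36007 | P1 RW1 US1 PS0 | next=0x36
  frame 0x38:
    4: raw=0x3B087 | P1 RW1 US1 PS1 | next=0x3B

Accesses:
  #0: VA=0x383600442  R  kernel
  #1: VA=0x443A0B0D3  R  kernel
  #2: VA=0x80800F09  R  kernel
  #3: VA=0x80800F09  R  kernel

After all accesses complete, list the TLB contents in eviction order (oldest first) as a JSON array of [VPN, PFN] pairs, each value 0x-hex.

Per-access translation:
#0 VA=0x383600442 (r,kernel):
  L0: frame=0x29 idx=14 entry=0x2D007 [P=1 RW=1 US=1 PS=0]
  L1: frame=0x2D idx=27 entry=0x30087 [P=1 RW=1 US=1 PS=1]
  ⇒ phys 0x30442 (huge @L1)  [2 reads]
#1 VA=0x443A0B0D3 (r,kernel):
  L0: frame=0x29 idx=17 entry=0x33007 [P=1 RW=1 US=1 PS=0]
  L1: frame=0x33 idx=29 entry=0x34007 [P=1 RW=1 US=1 PS=0]
  L2: frame=0x34 idx=11 entry=0x36007 [P=1 RW=1 US=1 PS=0]
  ⇒ phys 0x360D3  [3 reads]
#2 VA=0x80800F09 (r,kernel):
  L0: frame=0x29 idx=2 entry=0x38007 [P=1 RW=1 US=1 PS=0]
  L1: frame=0x38 idx=4 entry=0x3B087 [P=1 RW=1 US=1 PS=1]
  ⇒ phys 0x3BF09 (huge @L1)  [2 reads]
#3 VA=0x80800F09 (r,kernel):
  TLB hit vpn=0x80800 → PA=0x3BF09

TLB: [["0x383600", "0x30"], ["0x443A0B", "0x36"], ["0x80800", "0x3B"]]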